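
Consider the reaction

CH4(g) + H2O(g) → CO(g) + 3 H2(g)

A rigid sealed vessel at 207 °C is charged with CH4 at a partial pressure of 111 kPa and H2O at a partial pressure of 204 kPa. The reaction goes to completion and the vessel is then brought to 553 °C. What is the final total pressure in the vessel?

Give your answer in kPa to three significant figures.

924 kPa

With V and T fixed, P_i ∝ n_i, so the mole ratios apply directly to partial pressures at 207 °C.
P(H2O) required for 111 kPa of CH4 = (1/1) × 111 = 111.0 kPa; available 204 kPa, so CH4 is limiting.
P(H2O) remaining = 204 − (1/1) × 111 = 93.00 kPa
P(gaseous products) = (1+3)/1 × 111 = 444.0 kPa
P_total at 207 °C = 93.00 + 444.0 = 537.0 kPa
Scaling to 553 °C: P = 537.0 × 826.15/480.15 = 924.0 kPa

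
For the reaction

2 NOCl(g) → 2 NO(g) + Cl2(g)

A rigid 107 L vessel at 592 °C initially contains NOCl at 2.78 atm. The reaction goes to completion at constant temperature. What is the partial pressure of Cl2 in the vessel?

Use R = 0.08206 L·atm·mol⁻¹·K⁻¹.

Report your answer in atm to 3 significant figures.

1.39 atm

n(NOCl)₀ = PV/RT = (2.78 × 107) / (0.08206 × 865.15) = 4.190 mol
n(Cl2) = (1/2) × 4.190 = 2.095 mol
P(Cl2) = nRT/V = 2.095 × 0.08206 × 865.15 / 107 = 1.390 atm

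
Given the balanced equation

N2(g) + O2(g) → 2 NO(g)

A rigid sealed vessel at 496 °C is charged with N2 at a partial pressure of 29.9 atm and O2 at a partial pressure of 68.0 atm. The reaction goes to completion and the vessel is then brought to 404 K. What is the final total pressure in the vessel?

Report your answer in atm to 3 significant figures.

51.4 atm

At constant V, partial pressures at 496 °C are proportional to moles, so apply stoichiometry directly to pressures.
P(O2) required for 29.9 atm of N2 = (1/1) × 29.9 = 29.90 atm; available 68.0 atm, so N2 is limiting.
P(O2) remaining = 68.0 − (1/1) × 29.9 = 38.10 atm
P(gaseous products) = (2)/1 × 29.9 = 59.80 atm
P_total at 496 °C = 38.10 + 59.80 = 97.90 atm
Scaling to 404 K: P = 97.90 × 404/769.15 = 51.42 atm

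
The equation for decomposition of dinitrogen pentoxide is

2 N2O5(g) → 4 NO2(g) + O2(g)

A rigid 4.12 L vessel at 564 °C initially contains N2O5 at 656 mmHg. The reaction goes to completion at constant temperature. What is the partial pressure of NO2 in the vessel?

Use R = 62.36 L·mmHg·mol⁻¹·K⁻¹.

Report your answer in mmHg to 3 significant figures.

n(N2O5)₀ = PV/RT = (656 × 4.12) / (62.36 × 837.15) = 0.05177 mol
n(NO2) = (4/2) × 0.05177 = 0.1035 mol
P(NO2) = nRT/V = 0.1035 × 62.36 × 837.15 / 4.12 = 1311 mmHg

1310 mmHg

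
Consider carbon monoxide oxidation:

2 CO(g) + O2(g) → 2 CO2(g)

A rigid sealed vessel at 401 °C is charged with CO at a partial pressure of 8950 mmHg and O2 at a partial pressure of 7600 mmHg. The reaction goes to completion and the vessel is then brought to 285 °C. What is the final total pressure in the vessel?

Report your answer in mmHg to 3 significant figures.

At constant V, partial pressures at 401 °C are proportional to moles, so apply stoichiometry directly to pressures.
P(O2) required for 8950 mmHg of CO = (1/2) × 8950 = 4475 mmHg; available 7600 mmHg, so CO is limiting.
P(O2) remaining = 7600 − (1/2) × 8950 = 3125 mmHg
P(gaseous products) = (2)/2 × 8950 = 8950 mmHg
P_total at 401 °C = 3125 + 8950 = 12080 mmHg
Scaling to 285 °C: P = 12080 × 558.15/674.15 = 10000 mmHg

10000 mmHg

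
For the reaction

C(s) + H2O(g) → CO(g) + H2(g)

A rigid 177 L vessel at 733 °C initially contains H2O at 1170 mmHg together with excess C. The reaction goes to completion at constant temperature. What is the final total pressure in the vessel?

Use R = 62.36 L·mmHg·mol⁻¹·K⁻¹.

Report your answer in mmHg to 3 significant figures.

At constant T and V, P ∝ n(gas): 1 mol gas → 2 mol gas.
P_final = (2/1) × 1170 = 2340 mmHg

2340 mmHg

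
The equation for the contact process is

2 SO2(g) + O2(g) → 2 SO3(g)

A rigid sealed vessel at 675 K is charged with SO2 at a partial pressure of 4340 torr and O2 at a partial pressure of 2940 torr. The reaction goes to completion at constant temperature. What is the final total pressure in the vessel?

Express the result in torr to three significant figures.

With V and T fixed, P_i ∝ n_i, so the mole ratios apply directly to partial pressures at 675 K.
P(O2) required for 4340 torr of SO2 = (1/2) × 4340 = 2170 torr; available 2940 torr, so SO2 is limiting.
P(O2) remaining = 2940 − (1/2) × 4340 = 770.0 torr
P(gaseous products) = (2)/2 × 4340 = 4340 torr
P_total at 675 K = 770.0 + 4340 = 5110 torr

5110 torr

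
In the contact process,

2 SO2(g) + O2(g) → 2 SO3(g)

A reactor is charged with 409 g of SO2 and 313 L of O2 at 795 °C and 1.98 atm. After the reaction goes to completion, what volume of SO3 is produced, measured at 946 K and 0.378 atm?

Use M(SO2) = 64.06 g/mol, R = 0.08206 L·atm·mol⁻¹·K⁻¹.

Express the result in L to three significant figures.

n(SO2) = 409 / 64.06 = 6.385 mol
n(O2) = PV/RT = (1.98 × 313) / (0.08206 × 1068.15) = 7.070 mol
For 6.385 mol SO2, stoichiometry requires (1/2) × 6.385 = 3.192 mol O2; 7.070 mol is available, so SO2 is limiting.
n(SO3) = (2/2) × 6.385 = 6.385 mol
V(SO3) = nRT/P = 6.385 × 0.08206 × 946 / 0.378 = 1311 L

1310 L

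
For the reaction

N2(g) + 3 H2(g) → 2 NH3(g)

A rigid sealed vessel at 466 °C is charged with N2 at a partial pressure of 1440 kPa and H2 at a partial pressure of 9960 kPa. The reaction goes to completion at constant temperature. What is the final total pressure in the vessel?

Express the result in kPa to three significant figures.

8520 kPa

At constant V, partial pressures at 466 °C are proportional to moles, so apply stoichiometry directly to pressures.
P(H2) required for 1440 kPa of N2 = (3/1) × 1440 = 4320 kPa; available 9960 kPa, so N2 is limiting.
P(H2) remaining = 9960 − (3/1) × 1440 = 5640 kPa
P(gaseous products) = (2)/1 × 1440 = 2880 kPa
P_total at 466 °C = 5640 + 2880 = 8520 kPa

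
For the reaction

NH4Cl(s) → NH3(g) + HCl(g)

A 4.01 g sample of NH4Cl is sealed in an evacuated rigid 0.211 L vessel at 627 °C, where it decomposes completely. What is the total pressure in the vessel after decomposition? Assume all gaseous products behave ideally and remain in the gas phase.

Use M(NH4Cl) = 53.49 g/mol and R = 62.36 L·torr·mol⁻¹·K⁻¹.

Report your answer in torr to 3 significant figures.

39900 torr

n(NH4Cl) = 4.01 / 53.49 = 0.07497 mol
n(gas produced) = (2/1) × 0.07497 = 0.1499 mol
P = nRT/V = 0.1499 × 62.36 × 900.15 / 0.211 = 39880 torr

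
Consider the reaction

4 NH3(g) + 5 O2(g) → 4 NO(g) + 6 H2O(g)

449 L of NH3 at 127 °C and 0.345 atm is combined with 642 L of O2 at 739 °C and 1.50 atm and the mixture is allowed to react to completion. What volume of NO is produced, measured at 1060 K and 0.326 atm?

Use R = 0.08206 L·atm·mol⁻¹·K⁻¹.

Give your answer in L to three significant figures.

n(NH3) = PV/RT = (0.345 × 449) / (0.08206 × 400.15) = 4.717 mol
n(O2) = PV/RT = (1.50 × 642) / (0.08206 × 1012.15) = 11.59 mol
For 4.717 mol NH3, stoichiometry requires (5/4) × 4.717 = 5.896 mol O2; 11.59 mol is available, so NH3 is limiting.
n(NO) = (4/4) × 4.717 = 4.717 mol
V(NO) = nRT/P = 4.717 × 0.08206 × 1060 / 0.326 = 1259 L

1260 L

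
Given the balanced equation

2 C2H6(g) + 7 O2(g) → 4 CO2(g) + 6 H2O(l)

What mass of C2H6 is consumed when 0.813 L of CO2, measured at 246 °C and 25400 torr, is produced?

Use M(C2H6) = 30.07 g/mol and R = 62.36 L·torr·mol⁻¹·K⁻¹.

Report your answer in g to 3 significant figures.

9.59 g

n(CO2) = PV/RT = (25400 × 0.813) / (62.36 × 519.15) = 0.6379 mol
n(C2H6) = (2/4) × 0.6379 = 0.3190 mol
m(C2H6) = 0.3190 × 30.07 = 9.592 g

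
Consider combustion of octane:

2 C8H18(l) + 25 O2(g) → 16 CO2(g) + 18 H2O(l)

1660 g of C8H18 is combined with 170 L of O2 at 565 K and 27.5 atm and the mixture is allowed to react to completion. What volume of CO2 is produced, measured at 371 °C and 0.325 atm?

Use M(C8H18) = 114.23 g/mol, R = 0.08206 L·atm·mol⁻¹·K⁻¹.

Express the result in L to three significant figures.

n(C8H18) = 1660 / 114.23 = 14.53 mol
n(O2) = PV/RT = (27.5 × 170) / (0.08206 × 565) = 100.8 mol
For 14.53 mol C8H18, stoichiometry requires (25/2) × 14.53 = 181.6 mol O2; 100.8 mol is available, so O2 is limiting.
n(CO2) = (16/25) × 100.8 = 64.51 mol
V(CO2) = nRT/P = 64.51 × 0.08206 × 644.15 / 0.325 = 10490 L

10500 L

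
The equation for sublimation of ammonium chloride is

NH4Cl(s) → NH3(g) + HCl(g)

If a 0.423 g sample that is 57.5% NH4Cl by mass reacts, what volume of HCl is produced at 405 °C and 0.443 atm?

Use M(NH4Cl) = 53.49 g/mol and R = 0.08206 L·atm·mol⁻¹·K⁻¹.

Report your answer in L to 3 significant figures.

mass of NH4Cl = 0.423 × 57.5/100 = 0.2432 g
n(NH4Cl) = 0.2432 / 53.49 = 0.004547 mol
n(HCl) = (1/1) × 0.004547 = 0.004547 mol
V = nRT/P = 0.004547 × 0.08206 × 678.15 / 0.443 = 0.5712 L

0.571 L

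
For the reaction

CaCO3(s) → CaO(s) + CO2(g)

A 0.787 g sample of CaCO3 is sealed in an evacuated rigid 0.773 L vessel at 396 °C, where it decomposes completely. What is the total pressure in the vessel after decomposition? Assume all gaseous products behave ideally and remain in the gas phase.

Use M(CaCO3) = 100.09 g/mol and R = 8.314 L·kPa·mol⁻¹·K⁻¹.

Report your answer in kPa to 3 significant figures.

n(CaCO3) = 0.787 / 100.09 = 0.007863 mol
n(gas produced) = (1/1) × 0.007863 = 0.007863 mol
P = nRT/V = 0.007863 × 8.314 × 669.15 / 0.773 = 56.59 kPa

56.6 kPa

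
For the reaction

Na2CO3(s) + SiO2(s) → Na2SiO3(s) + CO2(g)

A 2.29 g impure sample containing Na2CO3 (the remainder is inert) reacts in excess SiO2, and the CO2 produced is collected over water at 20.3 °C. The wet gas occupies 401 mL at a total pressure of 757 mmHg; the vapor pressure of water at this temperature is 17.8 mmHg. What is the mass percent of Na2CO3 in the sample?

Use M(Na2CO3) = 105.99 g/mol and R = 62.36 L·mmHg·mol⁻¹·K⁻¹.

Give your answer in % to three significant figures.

P(CO2) = 757 − 17.8 = 739.2 mmHg
n(CO2) = PV/RT = (739.2 × 0.4010) / (62.36 × 293.45) = 0.01620 mol
n(Na2CO3) = (1/1) × 0.01620 = 0.01620 mol
m(Na2CO3) = 0.01620 × 105.99 = 1.717 g
%Na2CO3 = 1.717 / 2.29 × 100 = 74.98%

75.0 %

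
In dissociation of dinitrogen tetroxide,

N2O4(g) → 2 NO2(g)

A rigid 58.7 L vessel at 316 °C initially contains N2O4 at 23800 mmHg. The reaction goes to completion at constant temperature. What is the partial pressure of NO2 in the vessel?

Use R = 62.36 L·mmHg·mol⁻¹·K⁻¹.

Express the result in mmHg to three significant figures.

n(N2O4)₀ = PV/RT = (23800 × 58.7) / (62.36 × 589.15) = 38.03 mol
n(NO2) = (2/1) × 38.03 = 76.06 mol
P(NO2) = nRT/V = 76.06 × 62.36 × 589.15 / 58.7 = 47600 mmHg

47600 mmHg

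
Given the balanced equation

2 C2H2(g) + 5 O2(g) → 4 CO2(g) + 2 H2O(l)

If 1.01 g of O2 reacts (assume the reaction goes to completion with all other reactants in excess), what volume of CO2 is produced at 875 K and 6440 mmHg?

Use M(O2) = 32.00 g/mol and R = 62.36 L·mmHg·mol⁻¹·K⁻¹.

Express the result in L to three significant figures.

0.214 L

n(O2) = 1.010 / 32.00 = 0.03156 mol
n(CO2) = (4/5) × 0.03156 = 0.02525 mol
V = nRT/P = 0.02525 × 62.36 × 875 / 6440 = 0.2139 L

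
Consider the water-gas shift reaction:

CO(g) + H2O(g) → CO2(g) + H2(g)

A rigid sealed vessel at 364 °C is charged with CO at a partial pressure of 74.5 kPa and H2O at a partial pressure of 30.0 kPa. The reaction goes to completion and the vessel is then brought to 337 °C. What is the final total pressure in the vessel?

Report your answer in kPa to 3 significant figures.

100 kPa

Because the vessel is rigid and T is held at 364 °C, work the stoichiometry in partial pressures (P_i = n_iRT/V).
P(H2O) required for 74.5 kPa of CO = (1/1) × 74.5 = 74.50 kPa; available 30.0 kPa, so H2O is limiting.
P(CO) remaining = 74.5 − (1/1) × 30.0 = 44.50 kPa
P(gaseous products) = (1+1)/1 × 30.0 = 60.00 kPa
P_total at 364 °C = 44.50 + 60.00 = 104.5 kPa
Scaling to 337 °C: P = 104.5 × 610.15/637.15 = 100.1 kPa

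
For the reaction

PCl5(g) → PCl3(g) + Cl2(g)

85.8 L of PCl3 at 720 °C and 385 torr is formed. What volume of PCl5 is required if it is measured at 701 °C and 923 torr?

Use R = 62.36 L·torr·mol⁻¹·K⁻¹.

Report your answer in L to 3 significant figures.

n(PCl3) = PV/RT = (385 × 85.8) / (62.36 × 993.15) = 0.5334 mol
n(PCl5) = (1/1) × 0.5334 = 0.5334 mol
V = nRT/P = 0.5334 × 62.36 × 974.15 / 923 = 35.11 L

35.1 L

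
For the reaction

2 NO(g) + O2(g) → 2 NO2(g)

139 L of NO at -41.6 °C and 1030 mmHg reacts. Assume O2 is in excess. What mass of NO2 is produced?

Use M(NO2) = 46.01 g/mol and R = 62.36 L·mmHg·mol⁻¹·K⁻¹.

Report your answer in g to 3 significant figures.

n(NO) = PV/RT = (1030 × 139) / (62.36 × 231.55) = 9.915 mol
n(NO2) = (2/2) × 9.915 = 9.915 mol
m(NO2) = 9.915 × 46.01 = 456.2 g

456 g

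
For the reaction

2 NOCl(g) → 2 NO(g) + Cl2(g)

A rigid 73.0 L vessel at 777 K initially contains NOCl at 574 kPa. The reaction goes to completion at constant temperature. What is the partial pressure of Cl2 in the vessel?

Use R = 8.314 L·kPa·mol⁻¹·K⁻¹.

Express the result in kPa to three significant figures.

287 kPa

n(NOCl)₀ = PV/RT = (574 × 73.0) / (8.314 × 777) = 6.486 mol
n(Cl2) = (1/2) × 6.486 = 3.243 mol
P(Cl2) = nRT/V = 3.243 × 8.314 × 777 / 73.0 = 287.0 kPa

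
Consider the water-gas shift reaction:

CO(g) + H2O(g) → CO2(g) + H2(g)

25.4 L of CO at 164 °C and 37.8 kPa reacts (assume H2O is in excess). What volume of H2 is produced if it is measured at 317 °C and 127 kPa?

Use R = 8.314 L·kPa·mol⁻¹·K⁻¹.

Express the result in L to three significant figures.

n(CO) = PV/RT = (37.8 × 25.4) / (8.314 × 437.15) = 0.2642 mol
n(H2) = (1/1) × 0.2642 = 0.2642 mol
V = nRT/P = 0.2642 × 8.314 × 590.15 / 127 = 10.21 L

10.2 L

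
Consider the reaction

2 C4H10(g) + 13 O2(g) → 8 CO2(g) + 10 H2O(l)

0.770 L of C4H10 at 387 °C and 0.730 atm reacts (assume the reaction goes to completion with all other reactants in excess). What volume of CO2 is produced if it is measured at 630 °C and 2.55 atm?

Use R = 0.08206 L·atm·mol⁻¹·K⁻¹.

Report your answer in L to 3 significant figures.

1.21 L

n(C4H10) = PV/RT = (0.730 × 0.770) / (0.08206 × 660.15) = 0.01038 mol
n(CO2) = (8/2) × 0.01038 = 0.04152 mol
V = nRT/P = 0.04152 × 0.08206 × 903.15 / 2.55 = 1.207 L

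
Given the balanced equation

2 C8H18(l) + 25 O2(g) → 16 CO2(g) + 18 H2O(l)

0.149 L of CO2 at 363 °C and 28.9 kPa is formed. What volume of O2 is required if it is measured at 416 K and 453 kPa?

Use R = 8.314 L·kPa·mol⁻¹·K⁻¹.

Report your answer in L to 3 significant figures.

n(CO2) = PV/RT = (28.9 × 0.149) / (8.314 × 636.15) = 0.0008142 mol
n(O2) = (25/16) × 0.0008142 = 0.001272 mol
V = nRT/P = 0.001272 × 8.314 × 416 / 453 = 0.009712 L

0.00971 L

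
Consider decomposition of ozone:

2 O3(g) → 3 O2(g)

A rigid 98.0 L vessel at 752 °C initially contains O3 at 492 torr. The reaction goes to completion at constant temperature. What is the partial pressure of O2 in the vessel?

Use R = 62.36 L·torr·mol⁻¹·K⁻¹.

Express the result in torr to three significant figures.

n(O3)₀ = PV/RT = (492 × 98.0) / (62.36 × 1025.15) = 0.7542 mol
n(O2) = (3/2) × 0.7542 = 1.131 mol
P(O2) = nRT/V = 1.131 × 62.36 × 1025.15 / 98.0 = 737.8 torr

738 torr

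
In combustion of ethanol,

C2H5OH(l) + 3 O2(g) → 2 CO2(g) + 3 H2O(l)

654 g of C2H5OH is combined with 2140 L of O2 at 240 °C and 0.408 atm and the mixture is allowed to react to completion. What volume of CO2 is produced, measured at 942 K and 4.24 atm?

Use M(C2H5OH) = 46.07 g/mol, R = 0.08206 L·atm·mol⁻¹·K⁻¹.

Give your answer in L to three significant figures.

252 L

n(C2H5OH) = 654 / 46.07 = 14.20 mol
n(O2) = PV/RT = (0.408 × 2140) / (0.08206 × 513.15) = 20.73 mol
For 14.20 mol C2H5OH, stoichiometry requires (3/1) × 14.20 = 42.60 mol O2; 20.73 mol is available, so O2 is limiting.
n(CO2) = (2/3) × 20.73 = 13.82 mol
V(CO2) = nRT/P = 13.82 × 0.08206 × 942 / 4.24 = 252.0 L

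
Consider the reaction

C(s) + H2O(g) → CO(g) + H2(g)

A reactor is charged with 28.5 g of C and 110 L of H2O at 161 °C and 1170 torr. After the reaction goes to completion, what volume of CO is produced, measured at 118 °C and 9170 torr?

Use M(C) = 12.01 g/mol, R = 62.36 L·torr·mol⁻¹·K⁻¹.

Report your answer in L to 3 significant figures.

6.31 L

n(C) = 28.5 / 12.01 = 2.373 mol
n(H2O) = PV/RT = (1170 × 110) / (62.36 × 434.15) = 4.754 mol
For 2.373 mol C, stoichiometry requires (1/1) × 2.373 = 2.373 mol H2O; 4.754 mol is available, so C is limiting.
n(CO) = (1/1) × 2.373 = 2.373 mol
V(CO) = nRT/P = 2.373 × 62.36 × 391.15 / 9170 = 6.312 L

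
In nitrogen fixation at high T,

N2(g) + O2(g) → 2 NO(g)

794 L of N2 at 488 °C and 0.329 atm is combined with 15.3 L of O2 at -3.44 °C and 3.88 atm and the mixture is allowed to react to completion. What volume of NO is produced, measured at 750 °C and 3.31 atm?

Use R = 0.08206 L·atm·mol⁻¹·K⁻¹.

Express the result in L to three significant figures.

136 L

n(N2) = PV/RT = (0.329 × 794) / (0.08206 × 761.15) = 4.182 mol
n(O2) = PV/RT = (3.88 × 15.3) / (0.08206 × 269.71) = 2.682 mol
For 4.182 mol N2, stoichiometry requires (1/1) × 4.182 = 4.182 mol O2; 2.682 mol is available, so O2 is limiting.
n(NO) = (2/1) × 2.682 = 5.364 mol
V(NO) = nRT/P = 5.364 × 0.08206 × 1023.15 / 3.31 = 136.1 L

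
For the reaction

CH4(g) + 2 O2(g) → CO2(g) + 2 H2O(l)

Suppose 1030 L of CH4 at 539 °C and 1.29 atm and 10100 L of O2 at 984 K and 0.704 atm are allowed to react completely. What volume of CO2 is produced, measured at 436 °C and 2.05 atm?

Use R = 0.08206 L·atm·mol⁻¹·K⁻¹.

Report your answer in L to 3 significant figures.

n(CH4) = PV/RT = (1.29 × 1030) / (0.08206 × 812.15) = 19.94 mol
n(O2) = PV/RT = (0.704 × 10100) / (0.08206 × 984) = 88.06 mol
For 19.94 mol CH4, stoichiometry requires (2/1) × 19.94 = 39.88 mol O2; 88.06 mol is available, so CH4 is limiting.
n(CO2) = (1/1) × 19.94 = 19.94 mol
V(CO2) = nRT/P = 19.94 × 0.08206 × 709.15 / 2.05 = 566.0 L

566 L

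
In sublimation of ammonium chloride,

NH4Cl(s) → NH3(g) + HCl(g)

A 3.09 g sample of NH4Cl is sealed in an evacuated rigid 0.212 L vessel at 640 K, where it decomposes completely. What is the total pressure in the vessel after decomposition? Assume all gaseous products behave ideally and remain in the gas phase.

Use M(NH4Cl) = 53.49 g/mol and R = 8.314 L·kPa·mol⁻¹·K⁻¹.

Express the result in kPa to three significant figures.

2900 kPa

n(NH4Cl) = 3.09 / 53.49 = 0.05777 mol
n(gas produced) = (2/1) × 0.05777 = 0.1155 mol
P = nRT/V = 0.1155 × 8.314 × 640 / 0.212 = 2899 kPa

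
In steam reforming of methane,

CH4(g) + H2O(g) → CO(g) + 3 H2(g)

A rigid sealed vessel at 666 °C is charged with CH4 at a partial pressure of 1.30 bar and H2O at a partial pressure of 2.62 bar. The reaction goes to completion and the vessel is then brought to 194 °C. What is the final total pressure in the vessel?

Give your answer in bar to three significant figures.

3.24 bar

With V and T fixed, P_i ∝ n_i, so the mole ratios apply directly to partial pressures at 666 °C.
P(H2O) required for 1.30 bar of CH4 = (1/1) × 1.30 = 1.300 bar; available 2.62 bar, so CH4 is limiting.
P(H2O) remaining = 2.62 − (1/1) × 1.30 = 1.320 bar
P(gaseous products) = (1+3)/1 × 1.30 = 5.200 bar
P_total at 666 °C = 1.320 + 5.200 = 6.520 bar
Scaling to 194 °C: P = 6.520 × 467.15/939.15 = 3.243 bar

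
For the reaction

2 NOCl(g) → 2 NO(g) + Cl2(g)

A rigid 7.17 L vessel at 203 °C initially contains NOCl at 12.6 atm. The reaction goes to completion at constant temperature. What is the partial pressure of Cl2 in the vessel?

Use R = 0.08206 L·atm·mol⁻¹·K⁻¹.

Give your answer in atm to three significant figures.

n(NOCl)₀ = PV/RT = (12.6 × 7.17) / (0.08206 × 476.15) = 2.312 mol
n(Cl2) = (1/2) × 2.312 = 1.156 mol
P(Cl2) = nRT/V = 1.156 × 0.08206 × 476.15 / 7.17 = 6.300 atm

6.30 atm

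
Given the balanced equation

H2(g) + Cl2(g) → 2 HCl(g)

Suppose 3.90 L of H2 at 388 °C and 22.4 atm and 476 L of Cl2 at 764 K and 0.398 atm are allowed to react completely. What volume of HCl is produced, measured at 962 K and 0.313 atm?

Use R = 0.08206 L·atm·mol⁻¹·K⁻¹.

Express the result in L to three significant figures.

812 L

n(H2) = PV/RT = (22.4 × 3.90) / (0.08206 × 661.15) = 1.610 mol
n(Cl2) = PV/RT = (0.398 × 476) / (0.08206 × 764) = 3.022 mol
For 1.610 mol H2, stoichiometry requires (1/1) × 1.610 = 1.610 mol Cl2; 3.022 mol is available, so H2 is limiting.
n(HCl) = (2/1) × 1.610 = 3.220 mol
V(HCl) = nRT/P = 3.220 × 0.08206 × 962 / 0.313 = 812.1 L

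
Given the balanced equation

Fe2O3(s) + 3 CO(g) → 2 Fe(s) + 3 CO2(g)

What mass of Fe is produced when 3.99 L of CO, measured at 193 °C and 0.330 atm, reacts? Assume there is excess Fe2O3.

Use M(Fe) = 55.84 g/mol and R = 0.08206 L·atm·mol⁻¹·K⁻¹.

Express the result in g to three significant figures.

n(CO) = PV/RT = (0.330 × 3.99) / (0.08206 × 466.15) = 0.03442 mol
n(Fe) = (2/3) × 0.03442 = 0.02295 mol
m(Fe) = 0.02295 × 55.84 = 1.282 g

1.28 g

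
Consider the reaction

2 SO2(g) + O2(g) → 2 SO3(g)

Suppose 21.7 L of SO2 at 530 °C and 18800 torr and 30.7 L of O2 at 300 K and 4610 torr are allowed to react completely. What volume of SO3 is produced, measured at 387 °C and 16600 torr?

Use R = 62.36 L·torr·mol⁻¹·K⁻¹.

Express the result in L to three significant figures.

20.2 L

n(SO2) = PV/RT = (18800 × 21.7) / (62.36 × 803.15) = 8.145 mol
n(O2) = PV/RT = (4610 × 30.7) / (62.36 × 300) = 7.565 mol
For 8.145 mol SO2, stoichiometry requires (1/2) × 8.145 = 4.072 mol O2; 7.565 mol is available, so SO2 is limiting.
n(SO3) = (2/2) × 8.145 = 8.145 mol
V(SO3) = nRT/P = 8.145 × 62.36 × 660.15 / 16600 = 20.20 L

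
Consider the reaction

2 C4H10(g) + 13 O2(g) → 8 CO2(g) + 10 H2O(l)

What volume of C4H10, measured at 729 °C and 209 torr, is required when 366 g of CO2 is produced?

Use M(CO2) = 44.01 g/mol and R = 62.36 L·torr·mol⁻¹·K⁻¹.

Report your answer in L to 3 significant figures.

622 L

n(CO2) = 366.0 / 44.01 = 8.316 mol
n(C4H10) = (2/8) × 8.316 = 2.079 mol
V = nRT/P = 2.079 × 62.36 × 1002.15 / 209 = 621.7 L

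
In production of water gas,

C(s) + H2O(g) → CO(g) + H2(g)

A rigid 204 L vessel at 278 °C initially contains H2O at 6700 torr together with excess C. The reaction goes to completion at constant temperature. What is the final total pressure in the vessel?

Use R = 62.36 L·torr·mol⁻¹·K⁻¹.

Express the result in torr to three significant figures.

At constant T and V, P ∝ n(gas): 1 mol gas → 2 mol gas.
P_final = (2/1) × 6700 = 13400 torr

13400 torr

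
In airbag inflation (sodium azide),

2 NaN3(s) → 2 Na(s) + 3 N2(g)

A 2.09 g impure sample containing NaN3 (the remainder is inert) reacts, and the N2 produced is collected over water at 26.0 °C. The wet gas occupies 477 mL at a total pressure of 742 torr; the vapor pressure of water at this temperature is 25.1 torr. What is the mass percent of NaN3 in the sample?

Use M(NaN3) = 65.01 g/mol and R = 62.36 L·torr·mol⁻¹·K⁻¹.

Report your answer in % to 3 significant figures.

38.0 %

P(N2) = 742 − 25.1 = 716.9 torr
n(N2) = PV/RT = (716.9 × 0.4770) / (62.36 × 299.15) = 0.01833 mol
n(NaN3) = (2/3) × 0.01833 = 0.01222 mol
m(NaN3) = 0.01222 × 65.01 = 0.7944 g
%NaN3 = 0.7944 / 2.09 × 100 = 38.01%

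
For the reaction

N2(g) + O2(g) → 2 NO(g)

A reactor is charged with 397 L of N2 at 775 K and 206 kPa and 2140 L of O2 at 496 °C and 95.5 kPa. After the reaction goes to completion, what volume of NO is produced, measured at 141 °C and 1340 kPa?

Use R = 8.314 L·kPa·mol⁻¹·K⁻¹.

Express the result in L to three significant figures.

65.2 L

n(N2) = PV/RT = (206 × 397) / (8.314 × 775) = 12.69 mol
n(O2) = PV/RT = (95.5 × 2140) / (8.314 × 769.15) = 31.96 mol
For 12.69 mol N2, stoichiometry requires (1/1) × 12.69 = 12.69 mol O2; 31.96 mol is available, so N2 is limiting.
n(NO) = (2/1) × 12.69 = 25.38 mol
V(NO) = nRT/P = 25.38 × 8.314 × 414.15 / 1340 = 65.22 L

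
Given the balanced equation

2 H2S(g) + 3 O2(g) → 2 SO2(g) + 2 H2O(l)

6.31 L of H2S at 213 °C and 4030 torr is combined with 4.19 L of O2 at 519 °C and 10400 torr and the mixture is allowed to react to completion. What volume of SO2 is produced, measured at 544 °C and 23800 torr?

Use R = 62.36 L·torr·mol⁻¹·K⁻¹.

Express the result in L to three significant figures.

n(H2S) = PV/RT = (4030 × 6.31) / (62.36 × 486.15) = 0.8388 mol
n(O2) = PV/RT = (10400 × 4.19) / (62.36 × 792.15) = 0.8821 mol
For 0.8388 mol H2S, stoichiometry requires (3/2) × 0.8388 = 1.258 mol O2; 0.8821 mol is available, so O2 is limiting.
n(SO2) = (2/3) × 0.8821 = 0.5881 mol
V(SO2) = nRT/P = 0.5881 × 62.36 × 817.15 / 23800 = 1.259 L

1.26 L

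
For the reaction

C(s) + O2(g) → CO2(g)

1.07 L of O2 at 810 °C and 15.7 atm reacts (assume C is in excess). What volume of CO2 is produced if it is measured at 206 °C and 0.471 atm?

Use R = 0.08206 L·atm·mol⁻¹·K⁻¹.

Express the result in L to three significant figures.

15.8 L

n(O2) = PV/RT = (15.7 × 1.07) / (0.08206 × 1083.15) = 0.1890 mol
n(CO2) = (1/1) × 0.1890 = 0.1890 mol
V = nRT/P = 0.1890 × 0.08206 × 479.15 / 0.471 = 15.78 L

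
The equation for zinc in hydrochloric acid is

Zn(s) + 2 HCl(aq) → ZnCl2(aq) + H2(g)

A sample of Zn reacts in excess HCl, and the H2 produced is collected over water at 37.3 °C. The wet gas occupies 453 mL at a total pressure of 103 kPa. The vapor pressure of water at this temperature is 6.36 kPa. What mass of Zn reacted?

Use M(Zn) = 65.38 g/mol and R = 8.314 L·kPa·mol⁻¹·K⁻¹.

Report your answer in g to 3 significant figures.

1.11 g

P(H2) = 103 − 6.36 = 96.64 kPa
n(H2) = PV/RT = (96.64 × 0.4530) / (8.314 × 310.45) = 0.01696 mol
n(Zn) = (1/1) × 0.01696 = 0.01696 mol
m(Zn) = 0.01696 × 65.38 = 1.109 g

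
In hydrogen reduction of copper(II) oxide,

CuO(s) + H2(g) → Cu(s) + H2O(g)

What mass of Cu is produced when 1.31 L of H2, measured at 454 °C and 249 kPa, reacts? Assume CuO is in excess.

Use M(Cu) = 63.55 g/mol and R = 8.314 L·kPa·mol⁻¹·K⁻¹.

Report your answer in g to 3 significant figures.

n(H2) = PV/RT = (249 × 1.31) / (8.314 × 727.15) = 0.05396 mol
n(Cu) = (1/1) × 0.05396 = 0.05396 mol
m(Cu) = 0.05396 × 63.55 = 3.429 g

3.43 g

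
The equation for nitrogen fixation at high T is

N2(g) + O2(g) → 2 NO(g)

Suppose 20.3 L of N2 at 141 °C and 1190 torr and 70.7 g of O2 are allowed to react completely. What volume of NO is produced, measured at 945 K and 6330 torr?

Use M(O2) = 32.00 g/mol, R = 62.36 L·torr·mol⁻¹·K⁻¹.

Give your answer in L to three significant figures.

n(N2) = PV/RT = (1190 × 20.3) / (62.36 × 414.15) = 0.9354 mol
n(O2) = 70.7 / 32.00 = 2.209 mol
For 0.9354 mol N2, stoichiometry requires (1/1) × 0.9354 = 0.9354 mol O2; 2.209 mol is available, so N2 is limiting.
n(NO) = (2/1) × 0.9354 = 1.871 mol
V(NO) = nRT/P = 1.871 × 62.36 × 945 / 6330 = 17.42 L

17.4 L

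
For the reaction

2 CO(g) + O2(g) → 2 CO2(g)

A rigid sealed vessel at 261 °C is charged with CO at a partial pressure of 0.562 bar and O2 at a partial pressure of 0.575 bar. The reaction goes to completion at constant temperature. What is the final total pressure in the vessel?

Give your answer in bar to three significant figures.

0.856 bar

With V and T fixed, P_i ∝ n_i, so the mole ratios apply directly to partial pressures at 261 °C.
P(O2) required for 0.562 bar of CO = (1/2) × 0.562 = 0.2810 bar; available 0.575 bar, so CO is limiting.
P(O2) remaining = 0.575 − (1/2) × 0.562 = 0.2940 bar
P(gaseous products) = (2)/2 × 0.562 = 0.5620 bar
P_total at 261 °C = 0.2940 + 0.5620 = 0.8560 bar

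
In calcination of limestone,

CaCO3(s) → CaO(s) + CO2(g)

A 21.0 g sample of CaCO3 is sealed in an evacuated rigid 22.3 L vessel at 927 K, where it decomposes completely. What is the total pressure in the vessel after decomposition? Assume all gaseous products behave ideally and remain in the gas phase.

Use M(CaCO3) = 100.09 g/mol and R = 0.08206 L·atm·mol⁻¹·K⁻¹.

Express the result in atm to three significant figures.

0.716 atm

n(CaCO3) = 21.0 / 100.09 = 0.2098 mol
n(gas produced) = (1/1) × 0.2098 = 0.2098 mol
P = nRT/V = 0.2098 × 0.08206 × 927 / 22.3 = 0.7157 atm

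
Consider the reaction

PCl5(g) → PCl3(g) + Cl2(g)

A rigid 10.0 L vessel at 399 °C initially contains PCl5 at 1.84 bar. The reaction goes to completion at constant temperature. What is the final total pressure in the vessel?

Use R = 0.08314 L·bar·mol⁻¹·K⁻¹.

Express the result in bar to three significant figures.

3.68 bar

At constant T and V, P ∝ n(gas): 1 mol gas → 2 mol gas.
P_final = (2/1) × 1.84 = 3.680 bar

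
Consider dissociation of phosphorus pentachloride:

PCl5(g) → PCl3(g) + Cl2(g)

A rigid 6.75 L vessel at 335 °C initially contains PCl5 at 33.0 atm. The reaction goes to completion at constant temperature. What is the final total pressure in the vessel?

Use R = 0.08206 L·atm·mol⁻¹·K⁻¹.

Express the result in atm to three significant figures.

At constant T and V, P ∝ n(gas): 1 mol gas → 2 mol gas.
P_final = (2/1) × 33.0 = 66.00 atm

66.0 atm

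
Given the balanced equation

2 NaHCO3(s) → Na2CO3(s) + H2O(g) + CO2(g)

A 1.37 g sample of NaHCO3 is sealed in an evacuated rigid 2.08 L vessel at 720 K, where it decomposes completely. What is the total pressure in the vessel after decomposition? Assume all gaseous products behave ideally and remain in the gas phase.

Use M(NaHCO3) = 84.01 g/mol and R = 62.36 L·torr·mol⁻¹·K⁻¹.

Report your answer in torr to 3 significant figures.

n(NaHCO3) = 1.37 / 84.01 = 0.01631 mol
n(gas produced) = (2/2) × 0.01631 = 0.01631 mol
P = nRT/V = 0.01631 × 62.36 × 720 / 2.08 = 352.1 torr

352 torr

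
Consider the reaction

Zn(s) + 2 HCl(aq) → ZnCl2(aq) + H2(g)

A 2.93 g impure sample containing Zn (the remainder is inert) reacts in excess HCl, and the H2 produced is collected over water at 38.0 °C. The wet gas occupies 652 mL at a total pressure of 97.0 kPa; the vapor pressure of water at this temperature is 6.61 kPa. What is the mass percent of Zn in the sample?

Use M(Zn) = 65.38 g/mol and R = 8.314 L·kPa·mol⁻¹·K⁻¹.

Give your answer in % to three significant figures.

50.8 %

P(H2) = 97.0 − 6.61 = 90.39 kPa
n(H2) = PV/RT = (90.39 × 0.6520) / (8.314 × 311.15) = 0.02278 mol
n(Zn) = (1/1) × 0.02278 = 0.02278 mol
m(Zn) = 0.02278 × 65.38 = 1.489 g
%Zn = 1.489 / 2.93 × 100 = 50.82%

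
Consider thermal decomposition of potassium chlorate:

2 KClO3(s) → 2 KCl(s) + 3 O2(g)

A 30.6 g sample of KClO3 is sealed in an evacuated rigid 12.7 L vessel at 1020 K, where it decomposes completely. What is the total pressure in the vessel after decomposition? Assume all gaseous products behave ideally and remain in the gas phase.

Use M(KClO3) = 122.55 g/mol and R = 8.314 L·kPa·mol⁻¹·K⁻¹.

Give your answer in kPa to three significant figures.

250 kPa

n(KClO3) = 30.6 / 122.55 = 0.2497 mol
n(gas produced) = (3/2) × 0.2497 = 0.3745 mol
P = nRT/V = 0.3745 × 8.314 × 1020 / 12.7 = 250.1 kPa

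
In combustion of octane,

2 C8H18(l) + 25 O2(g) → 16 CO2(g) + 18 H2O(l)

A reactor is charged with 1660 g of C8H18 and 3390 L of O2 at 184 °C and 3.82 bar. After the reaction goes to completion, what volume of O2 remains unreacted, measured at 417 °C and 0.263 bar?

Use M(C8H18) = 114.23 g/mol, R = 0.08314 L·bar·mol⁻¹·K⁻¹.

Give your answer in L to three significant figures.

34700 L

n(C8H18) = 1660 / 114.23 = 14.53 mol
n(O2) = PV/RT = (3.82 × 3390) / (0.08314 × 457.15) = 340.7 mol
For 14.53 mol C8H18, stoichiometry requires (25/2) × 14.53 = 181.6 mol O2; 340.7 mol is available, so C8H18 is limiting.
n(O2) consumed = (25/2) × 14.53 = 181.6 mol; remaining = 340.7 − 181.6 = 159.1 mol
V(O2) = nRT/P = 159.1 × 0.08314 × 690.15 / 0.263 = 34710 L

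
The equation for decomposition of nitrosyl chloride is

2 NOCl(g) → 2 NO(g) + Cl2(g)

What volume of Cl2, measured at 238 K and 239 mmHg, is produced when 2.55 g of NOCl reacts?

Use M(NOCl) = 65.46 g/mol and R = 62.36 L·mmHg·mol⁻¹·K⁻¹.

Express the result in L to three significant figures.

1.21 L

n(NOCl) = 2.550 / 65.46 = 0.03896 mol
n(Cl2) = (1/2) × 0.03896 = 0.01948 mol
V = nRT/P = 0.01948 × 62.36 × 238 / 239 = 1.210 L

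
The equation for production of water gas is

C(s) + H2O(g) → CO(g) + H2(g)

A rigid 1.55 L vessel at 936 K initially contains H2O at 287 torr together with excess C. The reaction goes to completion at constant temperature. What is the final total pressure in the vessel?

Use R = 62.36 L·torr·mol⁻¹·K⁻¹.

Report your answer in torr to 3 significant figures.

574 torr

Since T and V are fixed, P_final/P_initial = n_final/n_initial = 2/1.
P_final = (2/1) × 287 = 574.0 torr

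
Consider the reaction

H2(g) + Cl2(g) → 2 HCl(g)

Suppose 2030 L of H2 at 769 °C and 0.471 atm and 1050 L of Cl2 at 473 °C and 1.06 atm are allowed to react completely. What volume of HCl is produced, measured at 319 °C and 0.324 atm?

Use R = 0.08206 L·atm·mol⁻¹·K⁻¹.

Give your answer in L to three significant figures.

3350 L

n(H2) = PV/RT = (0.471 × 2030) / (0.08206 × 1042.15) = 11.18 mol
n(Cl2) = PV/RT = (1.06 × 1050) / (0.08206 × 746.15) = 18.18 mol
For 11.18 mol H2, stoichiometry requires (1/1) × 11.18 = 11.18 mol Cl2; 18.18 mol is available, so H2 is limiting.
n(HCl) = (2/1) × 11.18 = 22.36 mol
V(HCl) = nRT/P = 22.36 × 0.08206 × 592.15 / 0.324 = 3353 L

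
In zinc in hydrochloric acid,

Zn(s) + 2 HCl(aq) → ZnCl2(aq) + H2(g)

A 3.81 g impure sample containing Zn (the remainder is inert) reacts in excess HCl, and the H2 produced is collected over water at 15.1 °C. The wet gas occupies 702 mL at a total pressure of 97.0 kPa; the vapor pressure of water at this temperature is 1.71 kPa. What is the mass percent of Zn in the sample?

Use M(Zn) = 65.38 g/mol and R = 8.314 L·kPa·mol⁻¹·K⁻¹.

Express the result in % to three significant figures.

47.9 %

P(H2) = 97.0 − 1.71 = 95.29 kPa
n(H2) = PV/RT = (95.29 × 0.7020) / (8.314 × 288.25) = 0.02791 mol
n(Zn) = (1/1) × 0.02791 = 0.02791 mol
m(Zn) = 0.02791 × 65.38 = 1.825 g
%Zn = 1.825 / 3.81 × 100 = 47.90%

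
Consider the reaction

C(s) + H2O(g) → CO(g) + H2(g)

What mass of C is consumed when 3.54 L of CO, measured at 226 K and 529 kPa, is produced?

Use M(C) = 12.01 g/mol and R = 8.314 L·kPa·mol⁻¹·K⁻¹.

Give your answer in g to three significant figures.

12.0 g

n(CO) = PV/RT = (529 × 3.54) / (8.314 × 226) = 0.9966 mol
n(C) = (1/1) × 0.9966 = 0.9966 mol
m(C) = 0.9966 × 12.01 = 11.97 g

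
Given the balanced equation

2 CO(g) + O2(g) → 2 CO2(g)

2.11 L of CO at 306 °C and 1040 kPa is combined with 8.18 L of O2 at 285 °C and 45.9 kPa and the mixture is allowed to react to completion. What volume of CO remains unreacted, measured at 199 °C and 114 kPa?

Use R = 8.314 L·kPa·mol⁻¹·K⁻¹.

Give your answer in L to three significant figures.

10.1 L

n(CO) = PV/RT = (1040 × 2.11) / (8.314 × 579.15) = 0.4557 mol
n(O2) = PV/RT = (45.9 × 8.18) / (8.314 × 558.15) = 0.08091 mol
For 0.4557 mol CO, stoichiometry requires (1/2) × 0.4557 = 0.2278 mol O2; 0.08091 mol is available, so O2 is limiting.
n(CO) consumed = (2/1) × 0.08091 = 0.1618 mol; remaining = 0.4557 − 0.1618 = 0.2939 mol
V(CO) = nRT/P = 0.2939 × 8.314 × 472.15 / 114 = 10.12 L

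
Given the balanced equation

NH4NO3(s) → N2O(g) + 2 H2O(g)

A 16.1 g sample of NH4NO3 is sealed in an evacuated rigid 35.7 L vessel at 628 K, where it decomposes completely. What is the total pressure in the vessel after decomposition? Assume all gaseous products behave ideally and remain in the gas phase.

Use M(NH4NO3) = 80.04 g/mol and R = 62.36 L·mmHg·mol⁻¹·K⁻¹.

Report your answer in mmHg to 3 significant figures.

662 mmHg

n(NH4NO3) = 16.1 / 80.04 = 0.2011 mol
n(gas produced) = (3/1) × 0.2011 = 0.6033 mol
P = nRT/V = 0.6033 × 62.36 × 628 / 35.7 = 661.8 mmHg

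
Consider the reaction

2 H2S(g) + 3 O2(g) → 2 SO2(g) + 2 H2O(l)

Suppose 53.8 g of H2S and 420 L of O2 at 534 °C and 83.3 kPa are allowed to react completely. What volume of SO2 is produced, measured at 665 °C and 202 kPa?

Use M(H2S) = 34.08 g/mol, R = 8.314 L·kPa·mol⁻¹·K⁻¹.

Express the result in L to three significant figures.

n(H2S) = 53.8 / 34.08 = 1.579 mol
n(O2) = PV/RT = (83.3 × 420) / (8.314 × 807.15) = 5.214 mol
For 1.579 mol H2S, stoichiometry requires (3/2) × 1.579 = 2.369 mol O2; 5.214 mol is available, so H2S is limiting.
n(SO2) = (2/2) × 1.579 = 1.579 mol
V(SO2) = nRT/P = 1.579 × 8.314 × 938.15 / 202 = 60.97 L

61.0 L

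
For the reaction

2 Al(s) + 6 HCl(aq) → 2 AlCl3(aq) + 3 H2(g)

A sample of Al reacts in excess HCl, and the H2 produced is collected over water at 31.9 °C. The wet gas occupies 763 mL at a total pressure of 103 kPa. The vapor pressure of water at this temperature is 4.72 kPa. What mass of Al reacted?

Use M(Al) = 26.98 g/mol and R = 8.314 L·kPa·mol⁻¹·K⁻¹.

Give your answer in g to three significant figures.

P(H2) = 103 − 4.72 = 98.28 kPa
n(H2) = PV/RT = (98.28 × 0.7630) / (8.314 × 305.05) = 0.02957 mol
n(Al) = (2/3) × 0.02957 = 0.01971 mol
m(Al) = 0.01971 × 26.98 = 0.5318 g

0.532 g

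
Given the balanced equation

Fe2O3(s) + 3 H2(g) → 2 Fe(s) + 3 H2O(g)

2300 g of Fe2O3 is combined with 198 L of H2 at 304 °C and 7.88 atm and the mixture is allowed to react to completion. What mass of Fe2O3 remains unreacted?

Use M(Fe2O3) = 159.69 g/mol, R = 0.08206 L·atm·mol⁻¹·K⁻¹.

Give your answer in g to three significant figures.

546 g

n(Fe2O3) = 2300 / 159.69 = 14.40 mol
n(H2) = PV/RT = (7.88 × 198) / (0.08206 × 577.15) = 32.94 mol
For 14.40 mol Fe2O3, stoichiometry requires (3/1) × 14.40 = 43.20 mol H2; 32.94 mol is available, so H2 is limiting.
n(Fe2O3) consumed = (1/3) × 32.94 = 10.98 mol; remaining = 14.40 − 10.98 = 3.420 mol
m(Fe2O3) = 3.420 × 159.69 = 546.1 g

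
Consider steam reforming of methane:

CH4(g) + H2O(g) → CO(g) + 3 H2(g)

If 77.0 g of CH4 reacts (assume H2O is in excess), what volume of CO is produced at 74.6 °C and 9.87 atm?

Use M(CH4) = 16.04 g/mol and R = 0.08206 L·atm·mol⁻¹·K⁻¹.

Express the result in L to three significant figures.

n(CH4) = 77.00 / 16.04 = 4.800 mol
n(CO) = (1/1) × 4.800 = 4.800 mol
V = nRT/P = 4.800 × 0.08206 × 347.75 / 9.87 = 13.88 L

13.9 L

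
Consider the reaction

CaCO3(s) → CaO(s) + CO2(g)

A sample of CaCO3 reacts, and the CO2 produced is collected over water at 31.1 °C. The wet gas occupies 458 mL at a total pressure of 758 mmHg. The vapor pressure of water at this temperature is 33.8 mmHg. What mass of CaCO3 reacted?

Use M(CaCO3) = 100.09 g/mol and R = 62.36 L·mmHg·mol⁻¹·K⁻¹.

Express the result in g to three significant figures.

P(CO2) = 758 − 33.8 = 724.2 mmHg
n(CO2) = PV/RT = (724.2 × 0.4580) / (62.36 × 304.25) = 0.01748 mol
n(CaCO3) = (1/1) × 0.01748 = 0.01748 mol
m(CaCO3) = 0.01748 × 100.09 = 1.750 g

1.75 g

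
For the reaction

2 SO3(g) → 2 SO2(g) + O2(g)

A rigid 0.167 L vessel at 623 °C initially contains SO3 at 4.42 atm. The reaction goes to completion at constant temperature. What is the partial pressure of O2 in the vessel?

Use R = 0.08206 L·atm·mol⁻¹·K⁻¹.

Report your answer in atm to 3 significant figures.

n(SO3)₀ = PV/RT = (4.42 × 0.167) / (0.08206 × 896.15) = 0.01004 mol
n(O2) = (1/2) × 0.01004 = 0.005020 mol
P(O2) = nRT/V = 0.005020 × 0.08206 × 896.15 / 0.167 = 2.211 atm

2.21 atm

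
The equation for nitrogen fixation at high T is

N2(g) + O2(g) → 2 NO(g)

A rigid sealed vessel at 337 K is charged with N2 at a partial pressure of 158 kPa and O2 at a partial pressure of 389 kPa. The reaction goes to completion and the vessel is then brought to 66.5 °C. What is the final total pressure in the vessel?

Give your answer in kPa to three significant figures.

551 kPa

Because the vessel is rigid and T is held at 337 K, work the stoichiometry in partial pressures (P_i = n_iRT/V).
P(O2) required for 158 kPa of N2 = (1/1) × 158 = 158.0 kPa; available 389 kPa, so N2 is limiting.
P(O2) remaining = 389 − (1/1) × 158 = 231.0 kPa
P(gaseous products) = (2)/1 × 158 = 316.0 kPa
P_total at 337 K = 231.0 + 316.0 = 547.0 kPa
Scaling to 66.5 °C: P = 547.0 × 339.65/337 = 551.3 kPa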